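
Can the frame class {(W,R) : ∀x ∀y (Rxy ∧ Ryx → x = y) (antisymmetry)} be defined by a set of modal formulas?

If a class were modally definable it would be closed under surjective bounded morphisms (Goldblatt–Thomason).
The 6-cycle (worlds w0,w1,w2,w3,w4,w5 with w0→w1→w2→w3→w4→w5→w0) is antisymmetric. Sending even-indexed worlds to s and odd-indexed worlds to t is a surjective bounded morphism onto the two-world frame with s↔t, which is not antisymmetric.
Hence antisymmetry is not modally definable.

No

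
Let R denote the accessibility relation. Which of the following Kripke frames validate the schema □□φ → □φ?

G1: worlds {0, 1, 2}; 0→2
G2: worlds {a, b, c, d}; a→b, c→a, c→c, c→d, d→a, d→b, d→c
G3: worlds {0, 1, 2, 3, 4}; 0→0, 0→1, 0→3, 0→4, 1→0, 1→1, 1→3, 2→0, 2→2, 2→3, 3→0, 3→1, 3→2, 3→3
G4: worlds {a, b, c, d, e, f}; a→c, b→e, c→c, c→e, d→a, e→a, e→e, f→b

Frame correspondent (Sahlqvist): ∀x ∀y (Rxy → ∃z (Rxz ∧ Rzy)) — i.e. density.
G1: fails — R02 but no z with R0z and Rz2.
G2: fails — Rab but no z with Raz and Rzb.
G3: ✓.
G4: fails — Rfb but no z with Rfz and Rzb.
Valid on: G3.

G3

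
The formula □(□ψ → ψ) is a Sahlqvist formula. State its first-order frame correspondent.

This is the T□ axiom.
It corresponds to shift-reflexivity: ∀x ∀y (Rxy → Ryy).

shift-reflexivity: ∀x ∀y (Rxy → Ryy)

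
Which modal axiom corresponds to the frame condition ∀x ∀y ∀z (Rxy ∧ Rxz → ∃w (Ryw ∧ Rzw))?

◇□ψ → □◇ψ

The condition is convergence. The .2 schema ◇□ψ → □◇ψ defines it.
Suppose ◇□ψ→□◇ψ is valid. Take Rxy, Rxz and set V(ψ)={w : Ryw}. Then □ψ at y so ◇□ψ at x, so □◇ψ at x, so ◇ψ at z, giving w with Rzw and Ryw.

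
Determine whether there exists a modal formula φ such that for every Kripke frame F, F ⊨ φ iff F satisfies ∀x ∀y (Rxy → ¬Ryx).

Not definable by any modal formula

Modal frame validity is preserved under surjective bounded morphisms.
The 5-cycle (worlds 0,1,2,3,4 with 0→1→2→3→4→0) is asymmetric. Mapping every world to a single reflexive point • is a surjective bounded morphism, and the reflexive point is not asymmetric (R•• but asymmetry requires ¬R••).
So no modal formula (or set of formulas) defines exactly the asymmetric frames.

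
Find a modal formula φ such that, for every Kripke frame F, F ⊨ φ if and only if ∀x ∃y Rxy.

This is seriality; the standard corresponding axiom is D: □q → ◇q.
Suppose □q→◇q is valid. At any x set V(q)=W. Then □q at x, so ◇q at x, so x has a successor.

□q → ◇q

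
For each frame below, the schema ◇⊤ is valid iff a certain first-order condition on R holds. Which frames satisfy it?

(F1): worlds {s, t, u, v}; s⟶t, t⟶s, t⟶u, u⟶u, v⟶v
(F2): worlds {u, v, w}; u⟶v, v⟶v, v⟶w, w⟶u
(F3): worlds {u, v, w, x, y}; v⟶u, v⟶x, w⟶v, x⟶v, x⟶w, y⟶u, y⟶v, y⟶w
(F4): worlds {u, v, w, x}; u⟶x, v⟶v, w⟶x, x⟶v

The schema corresponds to seriality: ∀x ∃y Rxy.
(F1): ✓.
(F2): ✓.
(F3): fails — world u has no successor.
(F4): ✓.

(F1), (F2), (F4)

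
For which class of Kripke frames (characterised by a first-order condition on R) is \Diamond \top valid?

seriality: \forall x \exists y Rxy

◇⊤ holds at w iff w has a successor, so frame-validity of ◇⊤ is exactly seriality. Equivalently via □φ → ◇φ:
Suppose □φ→◇φ is valid. At any x set V(φ)=W. Then □φ at x, so ◇φ at x, so x has a successor.
The converse is a direct semantic check.
So the correspondent is seriality.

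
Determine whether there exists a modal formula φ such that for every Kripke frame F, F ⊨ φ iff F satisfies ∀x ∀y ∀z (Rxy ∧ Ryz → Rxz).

This is a Sahlqvist condition; the 4 axiom □r → □□r defines it.
Suppose □r→□□r is valid. Take Rxy, Ryz and set V(r)={w : Rxw}. Then □r at x, so □□r at x, so □r at y, so r at z, i.e. Rxz.

Definable; □r → □□r defines it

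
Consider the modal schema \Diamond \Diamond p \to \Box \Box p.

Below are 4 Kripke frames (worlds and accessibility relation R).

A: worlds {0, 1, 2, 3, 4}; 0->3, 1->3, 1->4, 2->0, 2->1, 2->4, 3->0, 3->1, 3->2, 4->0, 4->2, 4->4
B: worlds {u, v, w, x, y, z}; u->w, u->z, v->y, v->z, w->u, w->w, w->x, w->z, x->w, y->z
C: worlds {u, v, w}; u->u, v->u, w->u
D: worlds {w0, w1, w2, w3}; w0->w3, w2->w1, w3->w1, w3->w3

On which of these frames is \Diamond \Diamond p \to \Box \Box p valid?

This is the axiom for a generalized confluence (Geach) condition; its first-order frame correspondent is \forall x \forall y \forall z ((x R^2 y \wedge x R^2 z) \to \exists w (y = w \wedge z = w)).
A: fails — 0R²0, 0R²1 but 0 ≠ 1.
B: fails — uR²u, uR²w but u ≠ w.
C: ✓.
D: fails — w0R²w1, w0R²w3 but w1 ≠ w3.
Valid on: C.

C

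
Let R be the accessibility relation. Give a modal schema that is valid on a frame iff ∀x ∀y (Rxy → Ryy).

This is shift-reflexivity; the standard corresponding axiom is T□: □(□ψ → ψ).
Suppose □(□ψ→ψ) is valid. Take Rxy and set V(ψ)={w : Ryw}. Then at y, □ψ holds; since □(□ψ→ψ) at x, □ψ→ψ at y, so ψ at y, i.e. Ryy.

□(□ψ → ψ)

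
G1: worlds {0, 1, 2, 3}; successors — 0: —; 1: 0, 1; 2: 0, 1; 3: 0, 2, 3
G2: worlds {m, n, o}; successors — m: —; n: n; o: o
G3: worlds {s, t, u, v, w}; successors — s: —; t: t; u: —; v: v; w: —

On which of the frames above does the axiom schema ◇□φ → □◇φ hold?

The schema corresponds to convergence: ∀x ∀y ∀z (Rxy ∧ Rxz → ∃w (Ryw ∧ Rzw)).
G1: fails — R10 and R10 but 0 and 0 have no common successor.
G2: satisfies the condition.
G3: satisfies the condition.

G2, G3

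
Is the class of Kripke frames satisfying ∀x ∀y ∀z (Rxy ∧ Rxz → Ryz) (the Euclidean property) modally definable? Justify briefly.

This is a Sahlqvist condition; the 5 axiom ◇q → □◇q defines it.
Suppose ◇q→□◇q is valid. Take Rxy, Rxz and set V(q)={y}. Then ◇q at x, so □◇q at x, so ◇q at z, so some w with Rzw has q; w=y, i.e. Rzy. By symmetry of the argument, Ryz.

Yes, by ◇q → □◇q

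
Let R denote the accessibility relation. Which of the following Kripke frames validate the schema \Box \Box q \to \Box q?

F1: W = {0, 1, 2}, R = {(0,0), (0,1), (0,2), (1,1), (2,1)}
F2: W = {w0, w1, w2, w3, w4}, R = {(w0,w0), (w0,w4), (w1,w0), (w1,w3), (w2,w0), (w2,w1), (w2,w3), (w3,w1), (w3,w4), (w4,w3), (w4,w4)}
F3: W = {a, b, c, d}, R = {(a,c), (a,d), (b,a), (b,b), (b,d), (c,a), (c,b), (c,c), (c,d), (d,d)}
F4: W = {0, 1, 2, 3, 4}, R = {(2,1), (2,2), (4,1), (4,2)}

Frame correspondent (Sahlqvist): \forall x \forall y (Rxy \to \exists z (Rxz \wedge Rzy)) — i.e. density.
F1: ✓.
F2: fails — Rw3w1 but no z with Rw3z and Rzw1.
F3: ✓.
F4: ✓.
Valid on: F1, F3, F4.

F1, F3, F4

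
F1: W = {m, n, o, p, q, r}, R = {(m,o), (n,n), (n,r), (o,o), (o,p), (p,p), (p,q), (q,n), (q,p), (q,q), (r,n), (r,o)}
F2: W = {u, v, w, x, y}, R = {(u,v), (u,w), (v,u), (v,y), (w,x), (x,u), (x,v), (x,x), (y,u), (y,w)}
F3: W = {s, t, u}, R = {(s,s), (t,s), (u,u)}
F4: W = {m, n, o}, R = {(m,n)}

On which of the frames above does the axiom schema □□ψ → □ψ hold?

F1, F3

Frame correspondent (Sahlqvist): ∀x ∀y (Rxy → ∃z (Rxz ∧ Rzy)) — i.e. density.
F1: condition met.
F2: fails — Ruv but no z with Ruz and Rzv.
F3: condition met.
F4: fails — Rmn but no z with Rmz and Rzn.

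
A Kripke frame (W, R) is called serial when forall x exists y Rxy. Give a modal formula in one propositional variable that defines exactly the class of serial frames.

□q → ◇q

This is seriality; the standard corresponding axiom is D: □q → ◇q.
Suppose □q→◇q is valid. At any x set V(q)=W. Then □q at x, so ◇q at x, so x has a successor.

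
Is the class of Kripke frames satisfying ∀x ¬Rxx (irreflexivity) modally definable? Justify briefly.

Not modally definable

Modal frame validity is preserved under surjective bounded morphisms.
The 5-cycle (worlds s,t,u,v,w with s→t→u→v→w→s) is irreflexive, and the map sending every world to a single reflexive point • is a surjective bounded morphism (forth: every edge maps to (•,•); back: every world has a successor). So any modal formula valid on the 5-cycle is also valid on the reflexive point, which is not irreflexive.
So the class is not modally definable.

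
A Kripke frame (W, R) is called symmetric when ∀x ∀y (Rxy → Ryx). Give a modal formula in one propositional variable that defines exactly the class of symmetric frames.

s → □◇s

This is symmetry; the standard corresponding axiom is B: s → □◇s.
Suppose s→□◇s is valid. Take Rxy and set V(s)={x}. Then s at x, so □◇s at x, so ◇s at y, so some z with Ryz has s; z=x, i.e. Ryx.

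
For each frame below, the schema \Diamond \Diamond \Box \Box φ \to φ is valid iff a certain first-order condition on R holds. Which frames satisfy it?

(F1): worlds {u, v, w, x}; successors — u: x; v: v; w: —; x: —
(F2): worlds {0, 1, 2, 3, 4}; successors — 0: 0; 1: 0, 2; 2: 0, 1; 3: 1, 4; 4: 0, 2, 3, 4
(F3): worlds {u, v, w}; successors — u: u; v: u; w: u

(F1)

This is the axiom for a generalized confluence (Geach) condition; its first-order frame correspondent is \forall x \forall y (x R^2 y \to \exists w (y R^2 w \wedge x = w)).
(F1): ✓.
(F2): fails — 1R²0 but no w with 0R²w and 1=w.
(F3): fails — vR²u but no t with uR²t and v=t.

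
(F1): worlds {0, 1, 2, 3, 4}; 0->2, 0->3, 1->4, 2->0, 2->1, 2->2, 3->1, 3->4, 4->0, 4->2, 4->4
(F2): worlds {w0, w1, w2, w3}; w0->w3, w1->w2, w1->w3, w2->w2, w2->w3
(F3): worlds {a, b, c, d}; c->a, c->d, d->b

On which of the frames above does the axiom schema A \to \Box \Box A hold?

none

This is the axiom for a generalized confluence (Geach) condition; its first-order frame correspondent is \forall x \forall z (x R^2 z \to \exists w (x = w \wedge z = w)).
(F1): fails — 0R²1 but 0 ≠ 1.
(F2): fails — w1R²w2 but w1 ≠ w2.
(F3): fails — cR²b but c ≠ b.
Valid on no frame.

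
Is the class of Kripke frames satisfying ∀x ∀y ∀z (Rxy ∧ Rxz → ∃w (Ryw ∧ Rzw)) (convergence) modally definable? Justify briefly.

Yes: it is convergence, defined by the .2 schema ◇□q → □◇q.
Suppose ◇□q→□◇q is valid. Take Rxy, Rxz and set V(q)={w : Ryw}. Then □q at y so ◇□q at x, so □◇q at x, so ◇q at z, giving w with Rzw and Ryw.

Yes — defined by ◇□q → □◇q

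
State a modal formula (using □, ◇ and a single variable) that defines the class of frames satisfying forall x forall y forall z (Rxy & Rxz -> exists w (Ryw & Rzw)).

◇□p → □◇p

A defining formula is ◇□p → □◇p (the .2 axiom).
Suppose ◇□p→□◇p is valid. Take Rxy, Rxz and set V(p)={w : Ryw}. Then □p at y so ◇□p at x, so □◇p at x, so ◇p at z, giving w with Rzw and Ryw.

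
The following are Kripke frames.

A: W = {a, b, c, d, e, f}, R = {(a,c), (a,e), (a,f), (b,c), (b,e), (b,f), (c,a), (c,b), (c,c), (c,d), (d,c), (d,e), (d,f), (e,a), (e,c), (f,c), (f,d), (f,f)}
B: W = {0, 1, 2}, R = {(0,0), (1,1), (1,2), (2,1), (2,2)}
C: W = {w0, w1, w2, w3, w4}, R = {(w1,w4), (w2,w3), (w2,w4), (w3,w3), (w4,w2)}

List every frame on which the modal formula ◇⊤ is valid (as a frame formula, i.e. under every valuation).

A, B

Frame correspondent (Sahlqvist): ∀x ∃y Rxy — i.e. seriality.
A: satisfies the condition.
B: satisfies the condition.
C: fails — world w0 has no successor.
Valid on: A, B.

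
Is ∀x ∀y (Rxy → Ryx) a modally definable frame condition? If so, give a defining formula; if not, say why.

This is a Sahlqvist condition; the B axiom r → □◇r defines it.

Yes — defined by r → □◇r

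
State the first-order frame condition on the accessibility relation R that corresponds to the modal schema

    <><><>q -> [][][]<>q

forall x forall y forall z ((x R^3 y & x R^3 z) -> exists w (y = w & zRw))

This is a Sahlqvist (Geach-type) schema ◇^3□^0q → □^3◇^1q.
Minimal-valuation argument: fix x; take any y with xR^3y and any z with xR^3z. Set V(q) to the set of worlds R-reachable from y in exactly 0 steps. Then □^0q holds at y, so the antecedent holds at x; validity forces ◇^1q at z, giving a w with zR^1w and yR^0w.
First-order correspondent: forall x forall y forall z ((x R^3 y & x R^3 z) -> exists w (y = w & zRw)).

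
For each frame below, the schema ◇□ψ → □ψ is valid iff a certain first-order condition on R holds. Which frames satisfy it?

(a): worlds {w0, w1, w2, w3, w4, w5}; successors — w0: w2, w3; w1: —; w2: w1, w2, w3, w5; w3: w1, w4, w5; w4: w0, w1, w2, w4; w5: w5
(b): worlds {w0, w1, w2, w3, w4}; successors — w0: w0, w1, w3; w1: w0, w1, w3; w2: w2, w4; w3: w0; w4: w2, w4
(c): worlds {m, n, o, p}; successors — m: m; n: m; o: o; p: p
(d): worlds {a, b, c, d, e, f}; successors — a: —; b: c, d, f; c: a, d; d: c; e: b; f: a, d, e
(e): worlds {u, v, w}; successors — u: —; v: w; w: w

The schema corresponds to the Euclidean property: ∀x ∀y ∀z (Rxy ∧ Rxz → Ryz).
(a): fails — Rw0w3 and Rw0w2 but not Rw3w2.
(b): fails — Rw0w3 and Rw0w1 but not Rw3w1.
(c): satisfies the condition.
(d): fails — Rbc and Rbc but not Rcc.
(e): satisfies the condition.

(c), (e)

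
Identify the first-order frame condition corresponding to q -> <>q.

Equivalently (dual form): □q → q.
Suppose □q→q is valid. At any x set V(q)={w : Rxw}. Then □q holds at x, so q holds at x, i.e. Rxx.
Conversely, on a frame with reflexivity the schema holds at every world under every valuation.
Frame condition: forall x Rxx.

reflexivity: forall x Rxx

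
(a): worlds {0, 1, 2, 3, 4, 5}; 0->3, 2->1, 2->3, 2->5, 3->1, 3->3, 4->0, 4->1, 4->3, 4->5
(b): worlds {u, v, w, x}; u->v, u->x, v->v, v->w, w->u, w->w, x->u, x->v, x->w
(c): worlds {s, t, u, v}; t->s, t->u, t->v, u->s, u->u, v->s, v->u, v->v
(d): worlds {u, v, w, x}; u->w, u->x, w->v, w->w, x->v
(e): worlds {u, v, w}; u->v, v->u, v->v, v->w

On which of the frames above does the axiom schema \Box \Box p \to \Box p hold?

(c), (e)

This is the axiom for density; its first-order frame correspondent is \forall x \forall y (Rxy \to \exists z (Rxz \wedge Rzy)).
(a): fails — R25 but no z with R2z and Rz5.
(b): fails — Rux but no z with Ruz and Rzx.
(c): satisfies the condition.
(d): fails — Rux but no z with Ruz and Rzx.
(e): satisfies the condition.
Valid on: (c), (e).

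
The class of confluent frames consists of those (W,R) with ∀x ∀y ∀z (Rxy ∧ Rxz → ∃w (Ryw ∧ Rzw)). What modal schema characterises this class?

◇□s → □◇s

A defining formula is ◇□s → □◇s (the .2 axiom).
Suppose ◇□s→□◇s is valid. Take Rxy, Rxz and set V(s)={w : Ryw}. Then □s at y so ◇□s at x, so □◇s at x, so ◇s at z, giving w with Rzw and Ryw.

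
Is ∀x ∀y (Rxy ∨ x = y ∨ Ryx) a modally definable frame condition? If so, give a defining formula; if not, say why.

Not modally definable

Modal frame validity is preserved under disjoint unions.
Take 3 disjoint single-world reflexive frames: each is trivially connected, but their disjoint union has 3 worlds with no edge between distinct components, so it is not connected.
So no modal formula (or set of formulas) defines exactly the connected frames.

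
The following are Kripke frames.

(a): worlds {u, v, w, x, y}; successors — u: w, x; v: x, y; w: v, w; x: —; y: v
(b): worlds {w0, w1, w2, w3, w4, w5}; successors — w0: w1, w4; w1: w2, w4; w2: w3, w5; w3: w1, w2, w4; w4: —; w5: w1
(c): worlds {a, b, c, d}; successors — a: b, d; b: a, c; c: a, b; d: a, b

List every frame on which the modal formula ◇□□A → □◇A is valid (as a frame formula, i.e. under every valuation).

The schema corresponds to a generalized confluence (Geach) condition: ∀x ∀y ∀z ((xRy ∧ xRz) → ∃w (yR²w ∧ zRw)).
(a): fails — uRw, uRx but no t with wR²t and xRt.
(b): fails — w0Rw1, w0Rw1 but no w with w1R²w and w1Rw.
(c): condition met.
Valid on: (c).

(c)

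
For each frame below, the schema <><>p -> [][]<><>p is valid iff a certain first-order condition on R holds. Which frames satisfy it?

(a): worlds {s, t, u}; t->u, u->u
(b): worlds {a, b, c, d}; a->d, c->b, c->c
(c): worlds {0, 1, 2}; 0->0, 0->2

The schema corresponds to a generalized confluence (Geach) condition: forall x forall y forall z ((x R^2 y & x R^2 z) -> exists w (y = w & z R^2 w)).
(a): condition met.
(b): fails — cR²b, cR²b but no w with b=w and bR²w.
(c): fails — 0R²0, 0R²2 but no w with 0=w and 2R²w.
Valid on: (a).

(a)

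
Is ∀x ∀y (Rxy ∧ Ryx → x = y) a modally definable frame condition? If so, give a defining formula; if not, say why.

If a class were modally definable it would be closed under surjective bounded morphisms (Goldblatt–Thomason).
The 6-cycle (worlds 0,1,2,3,4,5 with 0→1→2→3→4→5→0) is antisymmetric. Sending even-indexed worlds to a and odd-indexed worlds to b is a surjective bounded morphism onto the two-world frame with a↔b, which is not antisymmetric.
So the class is not modally definable.

Not modally definable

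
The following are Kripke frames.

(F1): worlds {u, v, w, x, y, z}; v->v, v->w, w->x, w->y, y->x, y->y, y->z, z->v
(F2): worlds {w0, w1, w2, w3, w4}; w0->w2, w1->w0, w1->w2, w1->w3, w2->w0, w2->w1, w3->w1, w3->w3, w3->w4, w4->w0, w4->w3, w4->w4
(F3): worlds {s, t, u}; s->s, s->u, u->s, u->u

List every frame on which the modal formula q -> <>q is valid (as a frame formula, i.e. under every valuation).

none

Frame correspondent (Sahlqvist): forall x Rxx — i.e. reflexivity.
(F1): fails — world u does not see itself.
(F2): fails — world w0 does not see itself.
(F3): fails — world t does not see itself.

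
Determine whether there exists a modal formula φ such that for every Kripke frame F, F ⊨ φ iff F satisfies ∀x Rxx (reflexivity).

This is a Sahlqvist condition; the T axiom □p → p defines it.
Suppose □p→p is valid. At any x set V(p)={w : Rxw}. Then □p holds at x, so p holds at x, i.e. Rxx.

Definable; □p → p defines it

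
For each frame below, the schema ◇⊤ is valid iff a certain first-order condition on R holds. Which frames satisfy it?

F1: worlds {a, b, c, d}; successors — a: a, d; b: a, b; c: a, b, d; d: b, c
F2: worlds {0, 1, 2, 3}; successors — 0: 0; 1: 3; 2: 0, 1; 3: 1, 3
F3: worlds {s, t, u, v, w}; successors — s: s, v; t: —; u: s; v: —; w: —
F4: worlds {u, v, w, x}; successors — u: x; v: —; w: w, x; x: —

F1, F2

Frame correspondent (Sahlqvist): ∀x ∃y Rxy — i.e. seriality.
F1: condition met.
F2: condition met.
F3: fails — world t has no successor.
F4: fails — world v has no successor.
Valid on: F1, F2.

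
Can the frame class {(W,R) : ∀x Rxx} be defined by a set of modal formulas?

Yes, by □p → p

Yes: it is reflexivity, defined by the T schema □p → p.
Suppose □p→p is valid. At any x set V(p)={w : Rxw}. Then □p holds at x, so p holds at x, i.e. Rxx.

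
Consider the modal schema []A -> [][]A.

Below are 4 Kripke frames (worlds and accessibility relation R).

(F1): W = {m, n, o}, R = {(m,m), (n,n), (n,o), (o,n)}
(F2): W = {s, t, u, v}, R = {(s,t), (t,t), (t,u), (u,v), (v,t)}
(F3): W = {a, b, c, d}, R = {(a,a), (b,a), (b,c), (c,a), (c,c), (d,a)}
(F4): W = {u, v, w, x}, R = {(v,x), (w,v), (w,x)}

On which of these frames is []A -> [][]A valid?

(F3), (F4)

Frame correspondent (Sahlqvist): forall x forall y forall z (Rxy & Ryz -> Rxz) — i.e. transitivity.
(F1): fails — Ron and Rno but not Roo.
(F2): fails — Ruv and Rvt but not Rut.
(F3): satisfies the condition.
(F4): satisfies the condition.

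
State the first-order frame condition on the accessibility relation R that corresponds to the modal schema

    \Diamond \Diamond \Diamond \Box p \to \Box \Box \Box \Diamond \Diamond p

\forall x \forall y \forall z ((x R^3 y \wedge x R^3 z) \to \exists w (yRw \wedge z R^2 w))

This is a Sahlqvist (Geach-type) schema ◇^3□^1p → □^3◇^2p.
Minimal-valuation argument: fix x; take any y with xR^3y and any z with xR^3z. Set V(p) to the set of worlds R-reachable from y in exactly 1 step. Then □^1p holds at y, so the antecedent holds at x; validity forces ◇^2p at z, giving a w with zR^2w and yR^1w.
First-order correspondent: \forall x \forall y \forall z ((x R^3 y \wedge x R^3 z) \to \exists w (yRw \wedge z R^2 w)).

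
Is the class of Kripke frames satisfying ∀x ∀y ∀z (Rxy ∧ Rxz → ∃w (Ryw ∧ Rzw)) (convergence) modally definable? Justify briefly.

Definable; ◇□p → □◇p defines it

This is a Sahlqvist condition; the .2 axiom ◇□p → □◇p defines it.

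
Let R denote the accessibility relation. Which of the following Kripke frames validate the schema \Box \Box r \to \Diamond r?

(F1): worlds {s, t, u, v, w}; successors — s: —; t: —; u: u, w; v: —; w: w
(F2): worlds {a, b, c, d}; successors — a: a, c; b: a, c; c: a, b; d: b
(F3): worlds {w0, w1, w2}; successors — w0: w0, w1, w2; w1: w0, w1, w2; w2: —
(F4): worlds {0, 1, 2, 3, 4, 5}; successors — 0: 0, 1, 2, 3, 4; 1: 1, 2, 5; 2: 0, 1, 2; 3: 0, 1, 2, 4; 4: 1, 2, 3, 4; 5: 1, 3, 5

Frame correspondent (Sahlqvist): \forall x \exists w (x R^2 w \wedge xRw) — i.e. a generalized confluence (Geach) condition.
(F1): fails — at s but no w* with sR²w* and sRw*.
(F2): fails — at d but no w with dR²w and dRw.
(F3): fails — at w2 but no w with w2R²w and w2Rw.
(F4): ✓.
Valid on: (F4).

(F4)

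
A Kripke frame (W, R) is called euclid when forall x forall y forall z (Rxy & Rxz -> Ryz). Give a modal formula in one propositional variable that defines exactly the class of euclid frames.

◇s → □◇s

The condition is the Euclidean property. The 5 schema ◇s → □◇s defines it.
Suppose ◇s→□◇s is valid. Take Rxy, Rxz and set V(s)={y}. Then ◇s at x, so □◇s at x, so ◇s at z, so some w with Rzw has s; w=y, i.e. Rzy. By symmetry of the argument, Ryz.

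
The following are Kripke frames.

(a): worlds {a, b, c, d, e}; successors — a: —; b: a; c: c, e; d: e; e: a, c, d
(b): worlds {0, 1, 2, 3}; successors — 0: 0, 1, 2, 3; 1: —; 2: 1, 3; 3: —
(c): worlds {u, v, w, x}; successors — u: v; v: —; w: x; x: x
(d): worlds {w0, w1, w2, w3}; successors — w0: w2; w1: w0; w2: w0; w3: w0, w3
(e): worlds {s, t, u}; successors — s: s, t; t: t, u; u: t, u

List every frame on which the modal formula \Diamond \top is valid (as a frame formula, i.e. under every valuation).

(d), (e)

The schema corresponds to seriality: \forall x \exists y Rxy.
(a): fails — world a has no successor.
(b): fails — world 1 has no successor.
(c): fails — world v has no successor.
(d): holds.
(e): holds.
Valid on: (d), (e).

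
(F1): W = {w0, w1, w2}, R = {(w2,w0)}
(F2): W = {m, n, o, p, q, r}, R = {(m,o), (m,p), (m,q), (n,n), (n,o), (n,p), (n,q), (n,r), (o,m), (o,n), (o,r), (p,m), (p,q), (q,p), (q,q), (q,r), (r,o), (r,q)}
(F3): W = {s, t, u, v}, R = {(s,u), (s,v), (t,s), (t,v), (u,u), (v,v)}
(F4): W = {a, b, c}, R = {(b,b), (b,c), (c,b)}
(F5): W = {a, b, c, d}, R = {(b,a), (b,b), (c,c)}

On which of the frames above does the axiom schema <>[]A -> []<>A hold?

(F4)

Frame correspondent (Sahlqvist): forall x forall y forall z (Rxy & Rxz -> exists w (Ryw & Rzw)) — i.e. convergence.
(F1): fails — Rw2w0 and Rw2w0 but w0 and w0 have no common successor.
(F2): fails — Rnr and Rno but r and o have no common successor.
(F3): fails — Rsv and Rsu but v and u have no common successor.
(F4): satisfies the condition.
(F5): fails — Rba and Rba but a and a have no common successor.
Valid on: (F4).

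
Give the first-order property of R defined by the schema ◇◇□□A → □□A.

∀x ∀y ∀z ((xR²y ∧ xR²z) → ∃w (yR²w ∧ z = w))

This is a Sahlqvist (Geach-type) schema ◇^2□^2A → □^2◇^0A.
First-order correspondent: ∀x ∀y ∀z ((xR²y ∧ xR²z) → ∃w (yR²w ∧ z = w)).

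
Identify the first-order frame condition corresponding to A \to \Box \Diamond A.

symmetry

Suppose A→□◇A is valid. Take Rxy and set V(A)={x}. Then A at x, so □◇A at x, so ◇A at y, so some z with Ryz has A; z=x, i.e. Ryx.
The converse is a direct semantic check.
So the correspondent is symmetry.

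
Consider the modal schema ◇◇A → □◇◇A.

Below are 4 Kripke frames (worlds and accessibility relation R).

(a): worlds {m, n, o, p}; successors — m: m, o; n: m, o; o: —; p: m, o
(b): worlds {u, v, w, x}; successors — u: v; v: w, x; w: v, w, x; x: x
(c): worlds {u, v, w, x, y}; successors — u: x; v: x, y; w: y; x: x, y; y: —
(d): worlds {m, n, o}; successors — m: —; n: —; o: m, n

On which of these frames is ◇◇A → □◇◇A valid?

The schema corresponds to a generalized confluence (Geach) condition: ∀x ∀y ∀z ((xR²y ∧ xRz) → ∃w (y = w ∧ zR²w)).
(a): fails — mR²m, mRo but no w with m=w and oR²w.
(b): fails — vR²v, vRx but no t with v=t and xR²t.
(c): fails — vR²x, vRy but no t with x=t and yR²t.
(d): condition met.

(d)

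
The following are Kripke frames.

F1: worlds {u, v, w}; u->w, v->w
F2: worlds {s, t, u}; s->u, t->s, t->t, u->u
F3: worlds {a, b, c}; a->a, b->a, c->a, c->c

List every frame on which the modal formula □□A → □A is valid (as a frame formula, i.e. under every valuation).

F2, F3

Frame correspondent (Sahlqvist): ∀x ∀y (Rxy → ∃z (Rxz ∧ Rzy)) — i.e. density.
F1: fails — Ruw but no z with Ruz and Rzw.
F2: condition met.
F3: condition met.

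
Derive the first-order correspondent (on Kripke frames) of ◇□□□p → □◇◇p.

∀x ∀y ∀z ((xRy ∧ xRz) → ∃w (yR³w ∧ zR²w))

This is a Sahlqvist (Geach-type) schema ◇^1□^3p → □^1◇^2p.
First-order correspondent: ∀x ∀y ∀z ((xRy ∧ xRz) → ∃w (yR³w ∧ zR²w)).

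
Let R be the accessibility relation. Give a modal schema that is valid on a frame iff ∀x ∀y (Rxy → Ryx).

s → □◇s

The condition is symmetry. The B schema s → □◇s defines it.
Suppose s→□◇s is valid. Take Rxy and set V(s)={x}. Then s at x, so □◇s at x, so ◇s at y, so some z with Ryz has s; z=x, i.e. Ryx.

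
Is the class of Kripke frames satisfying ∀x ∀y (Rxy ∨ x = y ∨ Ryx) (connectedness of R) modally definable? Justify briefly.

No

Any modally definable frame class is closed under disjoint unions.
Take 4 disjoint single-world reflexive frames: each is trivially connected, but their disjoint union has 4 worlds with no edge between distinct components, so it is not connected.
So no modal formula (or set of formulas) defines exactly the connected frames.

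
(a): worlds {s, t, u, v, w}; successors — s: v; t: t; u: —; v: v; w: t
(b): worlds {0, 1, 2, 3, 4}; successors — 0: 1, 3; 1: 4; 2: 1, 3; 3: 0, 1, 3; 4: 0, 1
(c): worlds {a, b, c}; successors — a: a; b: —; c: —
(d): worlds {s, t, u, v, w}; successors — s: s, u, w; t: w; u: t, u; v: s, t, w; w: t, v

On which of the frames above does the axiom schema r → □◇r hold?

(c)

This is the axiom for symmetry; its first-order frame correspondent is ∀x ∀y (Rxy → Ryx).
(a): fails — Rsv but not Rvs.
(b): fails — R31 but not R13.
(c): satisfies the condition.
(d): fails — Rut but not Rtu.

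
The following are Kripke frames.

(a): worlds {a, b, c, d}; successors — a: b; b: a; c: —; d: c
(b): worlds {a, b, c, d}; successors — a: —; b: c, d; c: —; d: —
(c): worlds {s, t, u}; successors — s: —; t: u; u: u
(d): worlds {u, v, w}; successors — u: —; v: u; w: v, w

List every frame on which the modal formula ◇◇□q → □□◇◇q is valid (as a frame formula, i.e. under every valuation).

(b), (c)

The schema corresponds to a generalized confluence (Geach) condition: ∀x ∀y ∀z ((xR²y ∧ xR²z) → ∃w (yRw ∧ zR²w)).
(a): fails — aR²a, aR²a but no w with aRw and aR²w.
(b): condition met.
(c): condition met.
(d): fails — wR²u, wR²u but no t with uRt and uR²t.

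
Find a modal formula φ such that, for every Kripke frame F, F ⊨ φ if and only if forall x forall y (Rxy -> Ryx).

This is symmetry; the standard corresponding axiom is B: p → □◇p.
Suppose p→□◇p is valid. Take Rxy and set V(p)={x}. Then p at x, so □◇p at x, so ◇p at y, so some z with Ryz has p; z=x, i.e. Ryx.

p → □◇p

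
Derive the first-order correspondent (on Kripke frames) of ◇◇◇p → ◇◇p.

This is a Sahlqvist (Geach-type) schema ◇^3□^0p → □^0◇^2p.
Minimal-valuation argument: fix x; take any y with xR^3y and any z with xR^0z. Set V(p) to the set of worlds R-reachable from y in exactly 0 steps. Then □^0p holds at y, so the antecedent holds at x; validity forces ◇^2p at z, giving a w with zR^2w and yR^0w.
First-order correspondent: ∀x ∀y (xR³y → ∃w (y = w ∧ xR²w)).

∀x ∀y (xR³y → ∃w (y = w ∧ xR²w))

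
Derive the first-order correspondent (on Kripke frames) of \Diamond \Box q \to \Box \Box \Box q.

This is a Sahlqvist (Geach-type) schema ◇^1□^1q → □^3◇^0q.
Minimal-valuation argument: fix x; take any y with xR^1y and any z with xR^3z. Set V(q) to the set of worlds R-reachable from y in exactly 1 step. Then □^1q holds at y, so the antecedent holds at x; validity forces ◇^0q at z, giving a w with zR^0w and yR^1w.
First-order correspondent: \forall x \forall y \forall z ((xRy \wedge x R^3 z) \to \exists w (yRw \wedge z = w)).

\forall x \forall y \forall z ((xRy \wedge x R^3 z) \to \exists w (yRw \wedge z = w))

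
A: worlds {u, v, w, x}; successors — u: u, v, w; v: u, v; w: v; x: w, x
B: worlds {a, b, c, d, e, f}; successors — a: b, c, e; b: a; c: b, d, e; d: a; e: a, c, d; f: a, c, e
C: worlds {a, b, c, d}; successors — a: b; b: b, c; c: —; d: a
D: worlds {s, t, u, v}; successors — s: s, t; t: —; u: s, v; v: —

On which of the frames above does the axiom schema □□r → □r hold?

A

The schema corresponds to density: ∀x ∀y (Rxy → ∃z (Rxz ∧ Rzy)).
A: satisfies the condition.
B: fails — Rba but no z with Rbz and Rza.
C: fails — Rda but no z with Rdz and Rza.
D: fails — Ruv but no z with Ruz and Rzv.
Valid on: A.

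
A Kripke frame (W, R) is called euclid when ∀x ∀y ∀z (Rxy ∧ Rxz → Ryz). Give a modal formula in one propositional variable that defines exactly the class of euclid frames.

◇q → □◇q

This is the Euclidean property; the standard corresponding axiom is 5: ◇q → □◇q.
Suppose ◇q→□◇q is valid. Take Rxy, Rxz and set V(q)={y}. Then ◇q at x, so □◇q at x, so ◇q at z, so some w with Rzw has q; w=y, i.e. Rzy. By symmetry of the argument, Ryz.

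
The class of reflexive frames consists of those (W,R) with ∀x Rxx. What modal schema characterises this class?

□p → p

A defining formula is □p → p (the T axiom).
Suppose □p→p is valid. At any x set V(p)={w : Rxw}. Then □p holds at x, so p holds at x, i.e. Rxx.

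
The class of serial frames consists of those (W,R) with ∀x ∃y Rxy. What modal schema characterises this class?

This is seriality; the standard corresponding axiom is D: □ψ → ◇ψ.
Suppose □ψ→◇ψ is valid. At any x set V(ψ)=W. Then □ψ at x, so ◇ψ at x, so x has a successor.

□ψ → ◇ψ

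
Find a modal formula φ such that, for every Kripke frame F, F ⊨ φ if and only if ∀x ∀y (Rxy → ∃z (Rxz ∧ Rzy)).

□□q → □q

A defining formula is □□q → □q (the C4 axiom).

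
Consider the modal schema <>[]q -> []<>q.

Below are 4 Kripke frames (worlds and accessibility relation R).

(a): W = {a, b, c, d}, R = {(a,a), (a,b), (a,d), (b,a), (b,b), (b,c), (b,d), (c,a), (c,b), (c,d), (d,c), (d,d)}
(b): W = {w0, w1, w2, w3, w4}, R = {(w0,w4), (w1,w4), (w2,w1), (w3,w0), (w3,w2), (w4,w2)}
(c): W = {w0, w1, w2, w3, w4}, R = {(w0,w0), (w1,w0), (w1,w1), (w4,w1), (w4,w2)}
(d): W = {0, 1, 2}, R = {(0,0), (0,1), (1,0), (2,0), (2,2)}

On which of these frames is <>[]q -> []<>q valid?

Frame correspondent (Sahlqvist): forall x forall y forall z (Rxy & Rxz -> exists w (Ryw & Rzw)) — i.e. convergence.
(a): holds.
(b): fails — Rw3w2 and Rw3w0 but w2 and w0 have no common successor.
(c): fails — Rw4w2 and Rw4w2 but w2 and w2 have no common successor.
(d): holds.
Valid on: (a), (d).

(a), (d)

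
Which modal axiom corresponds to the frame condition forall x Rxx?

□q → q

This is reflexivity; the standard corresponding axiom is T: □q → q.
Suppose □q→q is valid. At any x set V(q)={w : Rxw}. Then □q holds at x, so q holds at x, i.e. Rxx.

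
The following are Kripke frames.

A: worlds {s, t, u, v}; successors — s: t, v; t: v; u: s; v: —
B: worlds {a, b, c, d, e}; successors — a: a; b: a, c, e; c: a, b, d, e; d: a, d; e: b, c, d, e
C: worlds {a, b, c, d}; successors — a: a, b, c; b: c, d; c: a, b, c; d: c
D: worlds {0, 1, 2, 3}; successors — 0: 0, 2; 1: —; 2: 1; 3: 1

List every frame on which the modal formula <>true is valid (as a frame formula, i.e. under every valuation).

Frame correspondent (Sahlqvist): forall x exists y Rxy — i.e. seriality.
A: fails — world v has no successor.
B: ✓.
C: ✓.
D: fails — world 1 has no successor.
Valid on: B, C.

B, C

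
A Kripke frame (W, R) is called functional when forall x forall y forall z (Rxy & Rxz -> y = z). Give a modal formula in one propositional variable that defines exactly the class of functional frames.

◇p → □p

The condition is partial functionality. The CD schema ◇p → □p defines it.
Suppose ◇p→□p is valid. Take Rxy, Rxz and set V(p)={y}. Then ◇p at x, so □p at x, so p at z, i.e. z=y.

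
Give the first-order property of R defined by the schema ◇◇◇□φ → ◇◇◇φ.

∀x ∀y (xR³y → ∃w (yRw ∧ xR³w))

This is a Sahlqvist (Geach-type) schema ◇^3□^1φ → □^0◇^3φ.
Minimal-valuation argument: fix x; take any y with xR^3y and any z with xR^0z. Set V(φ) to the set of worlds R-reachable from y in exactly 1 step. Then □^1φ holds at y, so the antecedent holds at x; validity forces ◇^3φ at z, giving a w with zR^3w and yR^1w.
First-order correspondent: ∀x ∀y (xR³y → ∃w (yRw ∧ xR³w)).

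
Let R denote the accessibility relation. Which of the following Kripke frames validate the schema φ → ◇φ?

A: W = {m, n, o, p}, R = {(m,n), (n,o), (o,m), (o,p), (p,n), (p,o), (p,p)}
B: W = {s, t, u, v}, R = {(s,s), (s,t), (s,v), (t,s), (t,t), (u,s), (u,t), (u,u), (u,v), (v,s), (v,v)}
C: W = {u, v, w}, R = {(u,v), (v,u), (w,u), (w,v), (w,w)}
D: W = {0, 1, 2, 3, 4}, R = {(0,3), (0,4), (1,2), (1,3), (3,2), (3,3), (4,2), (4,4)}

B

Frame correspondent (Sahlqvist): ∀x Rxx — i.e. reflexivity.
A: fails — world m does not see itself.
B: ✓.
C: fails — world u does not see itself.
D: fails — world 0 does not see itself.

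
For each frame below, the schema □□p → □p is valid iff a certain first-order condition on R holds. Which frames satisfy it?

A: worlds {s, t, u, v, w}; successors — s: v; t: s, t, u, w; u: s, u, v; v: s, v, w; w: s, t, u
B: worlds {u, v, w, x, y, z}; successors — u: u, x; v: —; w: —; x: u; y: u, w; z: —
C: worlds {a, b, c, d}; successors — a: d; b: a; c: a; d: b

A

The schema corresponds to density: ∀x ∀y (Rxy → ∃z (Rxz ∧ Rzy)).
A: satisfies the condition.
B: fails — Ryw but no t with Ryt and Rtw.
C: fails — Rdb but no z with Rdz and Rzb.
Valid on: A.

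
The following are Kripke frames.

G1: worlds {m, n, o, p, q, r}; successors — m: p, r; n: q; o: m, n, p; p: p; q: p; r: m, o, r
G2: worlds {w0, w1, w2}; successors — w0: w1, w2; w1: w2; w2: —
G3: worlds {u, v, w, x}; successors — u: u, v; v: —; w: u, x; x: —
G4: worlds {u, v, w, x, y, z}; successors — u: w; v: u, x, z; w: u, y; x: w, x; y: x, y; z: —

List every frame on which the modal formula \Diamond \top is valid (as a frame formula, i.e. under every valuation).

G1

The schema corresponds to seriality: \forall x \exists y Rxy.
G1: ✓.
G2: fails — world w2 has no successor.
G3: fails — world v has no successor.
G4: fails — world z has no successor.
Valid on: G1.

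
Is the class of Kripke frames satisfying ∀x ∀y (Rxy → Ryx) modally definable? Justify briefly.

Yes, by r → □◇r

Yes: it is symmetry, defined by the B schema r → □◇r.
Suppose r→□◇r is valid. Take Rxy and set V(r)={x}. Then r at x, so □◇r at x, so ◇r at y, so some z with Ryz has r; z=x, i.e. Ryx.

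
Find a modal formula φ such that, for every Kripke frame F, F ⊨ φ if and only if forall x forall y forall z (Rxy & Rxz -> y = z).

A defining formula is ◇r → □r (the CD axiom).

◇r → □r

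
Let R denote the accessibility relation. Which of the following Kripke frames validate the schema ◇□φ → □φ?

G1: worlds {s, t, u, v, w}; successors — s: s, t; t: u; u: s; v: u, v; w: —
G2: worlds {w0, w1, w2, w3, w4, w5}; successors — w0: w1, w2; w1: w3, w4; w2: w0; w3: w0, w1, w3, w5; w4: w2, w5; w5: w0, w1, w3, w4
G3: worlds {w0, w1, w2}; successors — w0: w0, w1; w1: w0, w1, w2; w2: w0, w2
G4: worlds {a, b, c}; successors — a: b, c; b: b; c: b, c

This is the axiom for the Euclidean property; its first-order frame correspondent is ∀x ∀y ∀z (Rxy ∧ Rxz → Ryz).
G1: fails — Rst and Rss but not Rts.
G2: fails — Rw0w1 and Rw0w1 but not Rw1w1.
G3: fails — Rw1w2 and Rw1w1 but not Rw2w1.
G4: fails — Rab and Rac but not Rbc.
Valid on no frame.

none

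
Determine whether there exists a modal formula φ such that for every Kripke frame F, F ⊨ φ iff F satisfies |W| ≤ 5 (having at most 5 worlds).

Any modally definable frame class is closed under disjoint unions.
Any modal formula valid on each of 6 disjoint one-world frames is valid on their disjoint union (validity is preserved under disjoint unions). Each one-world frame has |W|=1≤5, but the union has |W|=6.
So the class is not modally definable.

No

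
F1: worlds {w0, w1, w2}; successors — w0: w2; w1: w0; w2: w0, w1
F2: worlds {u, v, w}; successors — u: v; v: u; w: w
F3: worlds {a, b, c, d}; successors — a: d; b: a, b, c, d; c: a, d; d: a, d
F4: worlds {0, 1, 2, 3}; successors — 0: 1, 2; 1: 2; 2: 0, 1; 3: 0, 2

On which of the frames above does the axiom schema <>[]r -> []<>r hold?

The schema corresponds to convergence: forall x forall y forall z (Rxy & Rxz -> exists w (Ryw & Rzw)).
F1: fails — Rw2w0 and Rw2w1 but w0 and w1 have no common successor.
F2: ✓.
F3: ✓.
F4: fails — R02 and R01 but 2 and 1 have no common successor.

F2, F3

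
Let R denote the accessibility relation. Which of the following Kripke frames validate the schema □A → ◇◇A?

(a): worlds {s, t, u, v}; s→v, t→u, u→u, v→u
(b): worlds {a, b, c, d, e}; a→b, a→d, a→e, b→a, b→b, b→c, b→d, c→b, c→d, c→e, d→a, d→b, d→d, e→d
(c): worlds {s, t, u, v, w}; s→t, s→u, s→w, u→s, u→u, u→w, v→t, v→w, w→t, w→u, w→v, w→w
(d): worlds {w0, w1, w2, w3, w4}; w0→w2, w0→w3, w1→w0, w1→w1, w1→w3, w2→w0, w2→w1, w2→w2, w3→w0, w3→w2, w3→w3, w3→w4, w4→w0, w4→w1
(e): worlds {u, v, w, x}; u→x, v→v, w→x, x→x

Frame correspondent (Sahlqvist): ∀x ∃w (xRw ∧ xR²w) — i.e. a generalized confluence (Geach) condition.
(a): fails — at s but no w with sRw and sR²w.
(b): condition met.
(c): fails — at t but no w* with tRw* and tR²w*.
(d): condition met.
(e): condition met.
Valid on: (b), (d), (e).

(b), (d), (e)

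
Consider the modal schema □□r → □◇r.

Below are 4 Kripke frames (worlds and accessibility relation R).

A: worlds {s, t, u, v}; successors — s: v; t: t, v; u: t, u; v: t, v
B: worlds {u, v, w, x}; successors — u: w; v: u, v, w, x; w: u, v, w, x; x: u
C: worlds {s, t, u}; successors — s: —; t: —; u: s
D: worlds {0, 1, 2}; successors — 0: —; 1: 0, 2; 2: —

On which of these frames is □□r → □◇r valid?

A, B

This is the axiom for a generalized confluence (Geach) condition; its first-order frame correspondent is ∀x ∀z (xRz → ∃w (xR²w ∧ zRw)).
A: ✓.
B: ✓.
C: fails — uRs but no w with uR²w and sRw.
D: fails — 1R0 but no w with 1R²w and 0Rw.
Valid on: A, B.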